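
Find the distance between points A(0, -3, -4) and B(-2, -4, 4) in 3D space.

d = √[(x₂-x₁)² + (y₂-y₁)² + (z₂-z₁)²]
  = √[(-2)² + (-1)² + 8²]
  = √[4 + 1 + 64]
  = √69
  ≈ 8.307

8.307


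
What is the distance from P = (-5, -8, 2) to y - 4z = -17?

distance = |a·x₀ + b·y₀ + c·z₀ - d| / √(a² + b² + c²)
  = |0·(-5) + 1·(-8) + (-4)·2 - (-17)| / √(0² + 1² + (-4)²)
  = |0 - 8 - 8 + 17| / √(0 + 1 + 16)
  = |1| / √17
  = 1 / 4.123
  ≈ 0.2425

0.2425


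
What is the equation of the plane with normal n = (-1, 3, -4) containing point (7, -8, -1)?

The plane through P with normal n = (a, b, c) satisfies n·(r - P) = 0,
i.e. ax + by + cz = a·x₀ + b·y₀ + c·z₀.
d = (-1)·7 + 3·(-8) + (-4)·(-1)
  = -7 - 24 + 4
  = -27
Equation: -x + 3y - 4z = -27

-x + 3y - 4z = -27


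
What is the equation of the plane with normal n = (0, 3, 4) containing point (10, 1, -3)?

The plane through P with normal n = (a, b, c) satisfies n·(r - P) = 0,
i.e. ax + by + cz = a·x₀ + b·y₀ + c·z₀.
d = 0·10 + 3·1 + 4·(-3)
  = 0 + 3 - 12
  = -9
Equation: 3y + 4z = -9

3y + 4z = -9


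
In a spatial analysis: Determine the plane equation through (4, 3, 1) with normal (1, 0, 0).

The plane through P with normal n = (a, b, c) satisfies n·(r - P) = 0,
i.e. ax + by + cz = a·x₀ + b·y₀ + c·z₀.
d = 1·4 + 0·3 + 0·1
  = 4 + 0 + 0
  = 4
Equation: x = 4

x = 4


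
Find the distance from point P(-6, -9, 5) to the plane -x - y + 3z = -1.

distance = |a·x₀ + b·y₀ + c·z₀ - d| / √(a² + b² + c²)
  = |(-1)·(-6) + (-1)·(-9) + 3·5 - (-1)| / √((-1)² + (-1)² + 3²)
  = |6 + 9 + 15 + 1| / √(1 + 1 + 9)
  = |31| / √11
  = 31 / 3.317
  ≈ 9.347

9.347


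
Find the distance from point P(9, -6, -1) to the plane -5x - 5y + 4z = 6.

distance = |a·x₀ + b·y₀ + c·z₀ - d| / √(a² + b² + c²)
  = |(-5)·9 + (-5)·(-6) + 4·(-1) - 6| / √((-5)² + (-5)² + 4²)
  = |-45 + 30 - 4 - 6| / √(25 + 25 + 16)
  = |-25| / √66
  = 25 / 8.124
  ≈ 3.077

3.077


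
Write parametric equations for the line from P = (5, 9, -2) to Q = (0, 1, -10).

Direction vector d = Q - P = (0 - 5, 1 - 9, -10 + 2) = (-5, -8, -8)
Parametric form r = P + t·d:
x = 5 - 5t, y = 9 - 8t, z = -2 - 8t

x = 5 - 5t, y = 9 - 8t, z = -2 - 8t


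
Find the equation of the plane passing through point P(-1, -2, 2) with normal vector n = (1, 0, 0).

The plane through P with normal n = (a, b, c) satisfies n·(r - P) = 0,
i.e. ax + by + cz = a·x₀ + b·y₀ + c·z₀.
d = 1·(-1) + 0·(-2) + 0·2
  = -1 + 0 + 0
  = -1
Equation: x = -1

x = -1


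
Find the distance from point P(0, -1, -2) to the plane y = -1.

distance = |a·x₀ + b·y₀ + c·z₀ - d| / √(a² + b² + c²)
  = |0·0 + 1·(-1) + 0·(-2) - (-1)| / √(0² + 1² + 0²)
  = |0 - 1 + 0 + 1| / √(0 + 1 + 0)
  = |0| / √1
  = 0 / 1
  ≈ 0

0


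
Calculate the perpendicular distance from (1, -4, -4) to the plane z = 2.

distance = |a·x₀ + b·y₀ + c·z₀ - d| / √(a² + b² + c²)
  = |0·1 + 0·(-4) + 1·(-4) - 2| / √(0² + 0² + 1²)
  = |0 + 0 - 4 - 2| / √(0 + 0 + 1)
  = |-6| / √1
  = 6 / 1
  ≈ 6

6


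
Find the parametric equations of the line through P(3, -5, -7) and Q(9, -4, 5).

Direction vector d = Q - P = (9 - 3, -4 + 5, 5 + 7) = (6, 1, 12)
Parametric form r = P + t·d:
x = 3 + 6t, y = -5 + t, z = -7 + 12t

x = 3 + 6t, y = -5 + t, z = -7 + 12t


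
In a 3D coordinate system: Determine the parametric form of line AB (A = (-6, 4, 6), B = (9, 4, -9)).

Direction vector d = B - A = (9 + 6, 4 - 4, -9 - 6) = (15, 0, -15)
Parametric form r = A + t·d:
x = -6 + 15t, y = 4, z = 6 - 15t

x = -6 + 15t, y = 4, z = 6 - 15t


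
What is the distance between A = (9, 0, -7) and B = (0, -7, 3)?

d = √[(x₂-x₁)² + (y₂-y₁)² + (z₂-z₁)²]
  = √[(-9)² + (-7)² + 10²]
  = √[81 + 49 + 100]
  = √230
  ≈ 15.17

15.17


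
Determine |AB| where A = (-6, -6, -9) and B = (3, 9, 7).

d = √[(x₂-x₁)² + (y₂-y₁)² + (z₂-z₁)²]
  = √[9² + 15² + 16²]
  = √[81 + 225 + 256]
  = √562
  ≈ 23.71

23.71


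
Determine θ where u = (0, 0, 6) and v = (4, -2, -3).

u·v = 0·4 + 0·(-2) + 6·(-3) = 0 + 0 - 18 = -18
|u| = √(0² + 0² + 6²) = √36 ≈ 6
|v| = √(4² + (-2)² + (-3)²) = √29 ≈ 5.385
cos θ = (u·v)/(|u||v|) = -18/(6·5.385) ≈ -0.5571
θ = arccos(-0.5571) ≈ 123.9°

123.9°


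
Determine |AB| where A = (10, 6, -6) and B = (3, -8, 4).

d = √[(x₂-x₁)² + (y₂-y₁)² + (z₂-z₁)²]
  = √[(-7)² + (-14)² + 10²]
  = √[49 + 196 + 100]
  = √345
  ≈ 18.57

18.57


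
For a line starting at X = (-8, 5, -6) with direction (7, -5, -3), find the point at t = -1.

P(t) = X + t·d
  = (-8 + 7·(-1), 5 + (-5)·(-1), -6 + (-3)·(-1))
  = (-8 - 7, 5 + 5, -6 + 3)
  = (-15, 10, -3)

(-15, 10, -3)


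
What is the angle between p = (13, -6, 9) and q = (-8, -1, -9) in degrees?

p·q = 13·(-8) + (-6)·(-1) + 9·(-9) = -104 + 6 - 81 = -179
|p| = √(13² + (-6)² + 9²) = √286 ≈ 16.91
|q| = √((-8)² + (-1)² + (-9)²) = √146 ≈ 12.08
cos θ = (p·q)/(|p||q|) = -179/(16.91·12.08) ≈ -0.876
θ = arccos(-0.876) ≈ 151.2°

151.2°


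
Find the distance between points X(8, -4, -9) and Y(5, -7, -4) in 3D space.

d = √[(x₂-x₁)² + (y₂-y₁)² + (z₂-z₁)²]
  = √[(-3)² + (-3)² + 5²]
  = √[9 + 9 + 25]
  = √43
  ≈ 6.557

6.557


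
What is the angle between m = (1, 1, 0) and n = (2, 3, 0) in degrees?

m·n = 1·2 + 1·3 + 0·0 = 2 + 3 + 0 = 5
|m| = √(1² + 1² + 0²) = √2 ≈ 1.414
|n| = √(2² + 3² + 0²) = √13 ≈ 3.606
cos θ = (m·n)/(|m||n|) = 5/(1.414·3.606) ≈ 0.9806
θ = arccos(0.9806) ≈ 11.31°

11.31°


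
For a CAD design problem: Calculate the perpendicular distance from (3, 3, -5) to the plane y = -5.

distance = |a·x₀ + b·y₀ + c·z₀ - d| / √(a² + b² + c²)
  = |0·3 + 1·3 + 0·(-5) - (-5)| / √(0² + 1² + 0²)
  = |0 + 3 + 0 + 5| / √(0 + 1 + 0)
  = |8| / √1
  = 8 / 1
  ≈ 8

8


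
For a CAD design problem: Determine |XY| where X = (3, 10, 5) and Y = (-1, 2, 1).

d = √[(x₂-x₁)² + (y₂-y₁)² + (z₂-z₁)²]
  = √[(-4)² + (-8)² + (-4)²]
  = √[16 + 64 + 16]
  = √96
  ≈ 9.798

9.798


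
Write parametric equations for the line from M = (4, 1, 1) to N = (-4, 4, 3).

Direction vector d = N - M = (-4 - 4, 4 - 1, 3 - 1) = (-8, 3, 2)
Parametric form r = M + t·d:
x = 4 - 8t, y = 1 + 3t, z = 1 + 2t

x = 4 - 8t, y = 1 + 3t, z = 1 + 2t


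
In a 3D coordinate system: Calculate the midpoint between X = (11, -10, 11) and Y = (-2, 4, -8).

M = ((x₁+x₂)/2, (y₁+y₂)/2, (z₁+z₂)/2)
  = ((11 - 2)/2, (-10 + 4)/2, (11 - 8)/2)
  = (9/2, -6/2, 3/2)
  = (4.5, -3, 1.5)

(4.5, -3, 1.5)


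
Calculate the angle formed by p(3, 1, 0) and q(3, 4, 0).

p·q = 3·3 + 1·4 + 0·0 = 9 + 4 + 0 = 13
|p| = √(3² + 1² + 0²) = √10 ≈ 3.162
|q| = √(3² + 4² + 0²) = √25 ≈ 5
cos θ = (p·q)/(|p||q|) = 13/(3.162·5) ≈ 0.8222
θ = arccos(0.8222) ≈ 34.7°

34.7°


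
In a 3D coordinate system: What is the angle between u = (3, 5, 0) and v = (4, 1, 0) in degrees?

u·v = 3·4 + 5·1 + 0·0 = 12 + 5 + 0 = 17
|u| = √(3² + 5² + 0²) = √34 ≈ 5.831
|v| = √(4² + 1² + 0²) = √17 ≈ 4.123
cos θ = (u·v)/(|u||v|) = 17/(5.831·4.123) ≈ 0.7071
θ = arccos(0.7071) ≈ 45°

45°


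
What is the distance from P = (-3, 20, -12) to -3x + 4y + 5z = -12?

distance = |a·x₀ + b·y₀ + c·z₀ - d| / √(a² + b² + c²)
  = |(-3)·(-3) + 4·20 + 5·(-12) - (-12)| / √((-3)² + 4² + 5²)
  = |9 + 80 - 60 + 12| / √(9 + 16 + 25)
  = |41| / √50
  = 41 / 7.071
  ≈ 5.798

5.798


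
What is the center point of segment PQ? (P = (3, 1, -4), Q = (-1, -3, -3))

M = ((x₁+x₂)/2, (y₁+y₂)/2, (z₁+z₂)/2)
  = ((3 - 1)/2, (1 - 3)/2, (-4 - 3)/2)
  = (2/2, -2/2, -7/2)
  = (1, -1, -3.5)

(1, -1, -3.5)


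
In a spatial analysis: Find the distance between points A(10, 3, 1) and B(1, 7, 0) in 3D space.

d = √[(x₂-x₁)² + (y₂-y₁)² + (z₂-z₁)²]
  = √[(-9)² + 4² + (-1)²]
  = √[81 + 16 + 1]
  = √98
  ≈ 9.899

9.899


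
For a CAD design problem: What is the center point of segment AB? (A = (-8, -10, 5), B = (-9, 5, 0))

M = ((x₁+x₂)/2, (y₁+y₂)/2, (z₁+z₂)/2)
  = ((-8 - 9)/2, (-10 + 5)/2, (5 + 0)/2)
  = (-17/2, -5/2, 5/2)
  = (-8.5, -2.5, 2.5)

(-8.5, -2.5, 2.5)


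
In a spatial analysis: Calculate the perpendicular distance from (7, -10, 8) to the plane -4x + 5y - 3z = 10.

distance = |a·x₀ + b·y₀ + c·z₀ - d| / √(a² + b² + c²)
  = |(-4)·7 + 5·(-10) + (-3)·8 - 10| / √((-4)² + 5² + (-3)²)
  = |-28 - 50 - 24 - 10| / √(16 + 25 + 9)
  = |-112| / √50
  = 112 / 7.071
  ≈ 15.84

15.84


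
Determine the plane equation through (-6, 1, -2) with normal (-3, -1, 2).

The plane through P with normal n = (a, b, c) satisfies n·(r - P) = 0,
i.e. ax + by + cz = a·x₀ + b·y₀ + c·z₀.
d = (-3)·(-6) + (-1)·1 + 2·(-2)
  = 18 - 1 - 4
  = 13
Equation: -3x - y + 2z = 13

-3x - y + 2z = 13


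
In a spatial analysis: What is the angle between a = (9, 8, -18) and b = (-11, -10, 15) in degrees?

a·b = 9·(-11) + 8·(-10) + (-18)·15 = -99 - 80 - 270 = -449
|a| = √(9² + 8² + (-18)²) = √469 ≈ 21.66
|b| = √((-11)² + (-10)² + 15²) = √446 ≈ 21.12
cos θ = (a·b)/(|a||b|) = -449/(21.66·21.12) ≈ -0.9817
θ = arccos(-0.9817) ≈ 169°

169°


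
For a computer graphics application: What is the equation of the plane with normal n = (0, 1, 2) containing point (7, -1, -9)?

The plane through P with normal n = (a, b, c) satisfies n·(r - P) = 0,
i.e. ax + by + cz = a·x₀ + b·y₀ + c·z₀.
d = 0·7 + 1·(-1) + 2·(-9)
  = 0 - 1 - 18
  = -19
Equation: y + 2z = -19

y + 2z = -19


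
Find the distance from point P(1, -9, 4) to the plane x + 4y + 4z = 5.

distance = |a·x₀ + b·y₀ + c·z₀ - d| / √(a² + b² + c²)
  = |1·1 + 4·(-9) + 4·4 - 5| / √(1² + 4² + 4²)
  = |1 - 36 + 16 - 5| / √(1 + 16 + 16)
  = |-24| / √33
  = 24 / 5.745
  ≈ 4.178

4.178


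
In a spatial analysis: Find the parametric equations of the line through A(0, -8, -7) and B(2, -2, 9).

Direction vector d = B - A = (2 + 0, -2 + 8, 9 + 7) = (2, 6, 16)
Parametric form r = A + t·d:
x = 0 + 2t, y = -8 + 6t, z = -7 + 16t

x = 0 + 2t, y = -8 + 6t, z = -7 + 16t


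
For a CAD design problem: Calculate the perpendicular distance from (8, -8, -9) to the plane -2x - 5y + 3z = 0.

distance = |a·x₀ + b·y₀ + c·z₀ - d| / √(a² + b² + c²)
  = |(-2)·8 + (-5)·(-8) + 3·(-9) - 0| / √((-2)² + (-5)² + 3²)
  = |-16 + 40 - 27 + 0| / √(4 + 25 + 9)
  = |-3| / √38
  = 3 / 6.164
  ≈ 0.4867

0.4867


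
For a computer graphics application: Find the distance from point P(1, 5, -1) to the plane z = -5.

distance = |a·x₀ + b·y₀ + c·z₀ - d| / √(a² + b² + c²)
  = |0·1 + 0·5 + 1·(-1) - (-5)| / √(0² + 0² + 1²)
  = |0 + 0 - 1 + 5| / √(0 + 0 + 1)
  = |4| / √1
  = 4 / 1
  ≈ 4

4


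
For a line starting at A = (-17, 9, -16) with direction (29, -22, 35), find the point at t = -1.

P(t) = A + t·d
  = (-17 + 29·(-1), 9 + (-22)·(-1), -16 + 35·(-1))
  = (-17 - 29, 9 + 22, -16 - 35)
  = (-46, 31, -51)

(-46, 31, -51)


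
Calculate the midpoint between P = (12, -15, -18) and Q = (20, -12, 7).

M = ((x₁+x₂)/2, (y₁+y₂)/2, (z₁+z₂)/2)
  = ((12 + 20)/2, (-15 - 12)/2, (-18 + 7)/2)
  = (32/2, -27/2, -11/2)
  = (16, -13.5, -5.5)

(16, -13.5, -5.5)


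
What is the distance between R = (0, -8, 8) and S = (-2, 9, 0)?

d = √[(x₂-x₁)² + (y₂-y₁)² + (z₂-z₁)²]
  = √[(-2)² + 17² + (-8)²]
  = √[4 + 289 + 64]
  = √357
  ≈ 18.89

18.89


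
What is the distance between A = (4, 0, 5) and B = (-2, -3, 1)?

d = √[(x₂-x₁)² + (y₂-y₁)² + (z₂-z₁)²]
  = √[(-6)² + (-3)² + (-4)²]
  = √[36 + 9 + 16]
  = √61
  ≈ 7.81

7.81


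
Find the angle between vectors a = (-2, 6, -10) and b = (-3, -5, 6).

a·b = (-2)·(-3) + 6·(-5) + (-10)·6 = 6 - 30 - 60 = -84
|a| = √((-2)² + 6² + (-10)²) = √140 ≈ 11.83
|b| = √((-3)² + (-5)² + 6²) = √70 ≈ 8.367
cos θ = (a·b)/(|a||b|) = -84/(11.83·8.367) ≈ -0.8485
θ = arccos(-0.8485) ≈ 148.1°

148.1°


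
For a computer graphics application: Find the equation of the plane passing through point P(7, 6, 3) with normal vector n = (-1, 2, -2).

The plane through P with normal n = (a, b, c) satisfies n·(r - P) = 0,
i.e. ax + by + cz = a·x₀ + b·y₀ + c·z₀.
d = (-1)·7 + 2·6 + (-2)·3
  = -7 + 12 - 6
  = -1
Equation: -x + 2y - 2z = -1

-x + 2y - 2z = -1


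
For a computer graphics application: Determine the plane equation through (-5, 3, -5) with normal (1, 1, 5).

The plane through P with normal n = (a, b, c) satisfies n·(r - P) = 0,
i.e. ax + by + cz = a·x₀ + b·y₀ + c·z₀.
d = 1·(-5) + 1·3 + 5·(-5)
  = -5 + 3 - 25
  = -27
Equation: x + y + 5z = -27

x + y + 5z = -27


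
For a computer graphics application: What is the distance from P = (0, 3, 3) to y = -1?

distance = |a·x₀ + b·y₀ + c·z₀ - d| / √(a² + b² + c²)
  = |0·0 + 1·3 + 0·3 - (-1)| / √(0² + 1² + 0²)
  = |0 + 3 + 0 + 1| / √(0 + 1 + 0)
  = |4| / √1
  = 4 / 1
  ≈ 4

4


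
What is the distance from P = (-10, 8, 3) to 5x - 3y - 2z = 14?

distance = |a·x₀ + b·y₀ + c·z₀ - d| / √(a² + b² + c²)
  = |5·(-10) + (-3)·8 + (-2)·3 - 14| / √(5² + (-3)² + (-2)²)
  = |-50 - 24 - 6 - 14| / √(25 + 9 + 4)
  = |-94| / √38
  = 94 / 6.164
  ≈ 15.25

15.25


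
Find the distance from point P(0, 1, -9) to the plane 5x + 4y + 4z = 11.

distance = |a·x₀ + b·y₀ + c·z₀ - d| / √(a² + b² + c²)
  = |5·0 + 4·1 + 4·(-9) - 11| / √(5² + 4² + 4²)
  = |0 + 4 - 36 - 11| / √(25 + 16 + 16)
  = |-43| / √57
  = 43 / 7.55
  ≈ 5.695

5.695


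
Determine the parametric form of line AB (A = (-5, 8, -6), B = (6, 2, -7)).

Direction vector d = B - A = (6 + 5, 2 - 8, -7 + 6) = (11, -6, -1)
Parametric form r = A + t·d:
x = -5 + 11t, y = 8 - 6t, z = -6 - t

x = -5 + 11t, y = 8 - 6t, z = -6 - t


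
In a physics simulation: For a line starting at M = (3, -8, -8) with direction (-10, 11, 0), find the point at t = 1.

P(t) = M + t·d
  = (3 + (-10)·1, -8 + 11·1, -8 + 0·1)
  = (3 - 10, -8 + 11, -8 + 0)
  = (-7, 3, -8)

(-7, 3, -8)


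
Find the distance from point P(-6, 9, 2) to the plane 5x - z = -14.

distance = |a·x₀ + b·y₀ + c·z₀ - d| / √(a² + b² + c²)
  = |5·(-6) + 0·9 + (-1)·2 - (-14)| / √(5² + 0² + (-1)²)
  = |-30 + 0 - 2 + 14| / √(25 + 0 + 1)
  = |-18| / √26
  = 18 / 5.099
  ≈ 3.53

3.53


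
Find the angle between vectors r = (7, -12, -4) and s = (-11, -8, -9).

r·s = 7·(-11) + (-12)·(-8) + (-4)·(-9) = -77 + 96 + 36 = 55
|r| = √(7² + (-12)² + (-4)²) = √209 ≈ 14.46
|s| = √((-11)² + (-8)² + (-9)²) = √266 ≈ 16.31
cos θ = (r·s)/(|r||s|) = 55/(14.46·16.31) ≈ 0.2333
θ = arccos(0.2333) ≈ 76.51°

76.51°


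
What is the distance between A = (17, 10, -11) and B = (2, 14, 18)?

d = √[(x₂-x₁)² + (y₂-y₁)² + (z₂-z₁)²]
  = √[(-15)² + 4² + 29²]
  = √[225 + 16 + 841]
  = √1082
  ≈ 32.89

32.89


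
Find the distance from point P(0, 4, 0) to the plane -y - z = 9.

distance = |a·x₀ + b·y₀ + c·z₀ - d| / √(a² + b² + c²)
  = |0·0 + (-1)·4 + (-1)·0 - 9| / √(0² + (-1)² + (-1)²)
  = |0 - 4 + 0 - 9| / √(0 + 1 + 1)
  = |-13| / √2
  = 13 / 1.414
  ≈ 9.192

9.192


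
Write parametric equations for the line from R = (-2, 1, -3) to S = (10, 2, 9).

Direction vector d = S - R = (10 + 2, 2 - 1, 9 + 3) = (12, 1, 12)
Parametric form r = R + t·d:
x = -2 + 12t, y = 1 + t, z = -3 + 12t

x = -2 + 12t, y = 1 + t, z = -3 + 12t


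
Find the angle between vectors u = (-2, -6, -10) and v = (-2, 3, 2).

u·v = (-2)·(-2) + (-6)·3 + (-10)·2 = 4 - 18 - 20 = -34
|u| = √((-2)² + (-6)² + (-10)²) = √140 ≈ 11.83
|v| = √((-2)² + 3² + 2²) = √17 ≈ 4.123
cos θ = (u·v)/(|u||v|) = -34/(11.83·4.123) ≈ -0.6969
θ = arccos(-0.6969) ≈ 134.2°

134.2°


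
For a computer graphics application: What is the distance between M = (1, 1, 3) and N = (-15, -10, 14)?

d = √[(x₂-x₁)² + (y₂-y₁)² + (z₂-z₁)²]
  = √[(-16)² + (-11)² + 11²]
  = √[256 + 121 + 121]
  = √498
  ≈ 22.32

22.32


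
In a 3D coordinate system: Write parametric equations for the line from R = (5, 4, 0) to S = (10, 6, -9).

Direction vector d = S - R = (10 - 5, 6 - 4, -9 + 0) = (5, 2, -9)
Parametric form r = R + t·d:
x = 5 + 5t, y = 4 + 2t, z = 0 - 9t

x = 5 + 5t, y = 4 + 2t, z = 0 - 9t


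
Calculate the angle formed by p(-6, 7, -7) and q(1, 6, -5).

p·q = (-6)·1 + 7·6 + (-7)·(-5) = -6 + 42 + 35 = 71
|p| = √((-6)² + 7² + (-7)²) = √134 ≈ 11.58
|q| = √(1² + 6² + (-5)²) = √62 ≈ 7.874
cos θ = (p·q)/(|p||q|) = 71/(11.58·7.874) ≈ 0.779
θ = arccos(0.779) ≈ 38.84°

38.84°


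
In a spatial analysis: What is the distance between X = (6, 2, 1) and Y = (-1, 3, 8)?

d = √[(x₂-x₁)² + (y₂-y₁)² + (z₂-z₁)²]
  = √[(-7)² + 1² + 7²]
  = √[49 + 1 + 49]
  = √99
  ≈ 9.95

9.95


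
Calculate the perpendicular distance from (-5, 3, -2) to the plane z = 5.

distance = |a·x₀ + b·y₀ + c·z₀ - d| / √(a² + b² + c²)
  = |0·(-5) + 0·3 + 1·(-2) - 5| / √(0² + 0² + 1²)
  = |0 + 0 - 2 - 5| / √(0 + 0 + 1)
  = |-7| / √1
  = 7 / 1
  ≈ 7

7


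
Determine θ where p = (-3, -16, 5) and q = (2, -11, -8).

p·q = (-3)·2 + (-16)·(-11) + 5·(-8) = -6 + 176 - 40 = 130
|p| = √((-3)² + (-16)² + 5²) = √290 ≈ 17.03
|q| = √(2² + (-11)² + (-8)²) = √189 ≈ 13.75
cos θ = (p·q)/(|p||q|) = 130/(17.03·13.75) ≈ 0.5553
θ = arccos(0.5553) ≈ 56.27°

56.27°


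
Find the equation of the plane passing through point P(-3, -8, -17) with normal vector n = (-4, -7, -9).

The plane through P with normal n = (a, b, c) satisfies n·(r - P) = 0,
i.e. ax + by + cz = a·x₀ + b·y₀ + c·z₀.
d = (-4)·(-3) + (-7)·(-8) + (-9)·(-17)
  = 12 + 56 + 153
  = 221
Equation: -4x - 7y - 9z = 221

-4x - 7y - 9z = 221


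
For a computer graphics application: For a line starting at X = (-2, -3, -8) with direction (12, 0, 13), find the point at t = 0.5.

P(t) = X + t·d
  = (-2 + 12·0.5, -3 + 0·0.5, -8 + 13·0.5)
  = (-2 + 6, -3 + 0, -8 + 6.5)
  = (4, -3, -1.5)

(4, -3, -1.5)


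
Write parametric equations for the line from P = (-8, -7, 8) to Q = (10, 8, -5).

Direction vector d = Q - P = (10 + 8, 8 + 7, -5 - 8) = (18, 15, -13)
Parametric form r = P + t·d:
x = -8 + 18t, y = -7 + 15t, z = 8 - 13t

x = -8 + 18t, y = -7 + 15t, z = 8 - 13t


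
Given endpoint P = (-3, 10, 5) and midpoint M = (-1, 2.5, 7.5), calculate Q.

Q = 2M - P
  = (2·(-1) - (-3), 2·2.5 - 10, 2·7.5 - 5)
  = (-2 + 3, 5 - 10, 15 - 5)
  = (1, -5, 10)

(1, -5, 10)


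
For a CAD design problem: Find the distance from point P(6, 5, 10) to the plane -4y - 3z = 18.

distance = |a·x₀ + b·y₀ + c·z₀ - d| / √(a² + b² + c²)
  = |0·6 + (-4)·5 + (-3)·10 - 18| / √(0² + (-4)² + (-3)²)
  = |0 - 20 - 30 - 18| / √(0 + 16 + 9)
  = |-68| / √25
  = 68 / 5
  ≈ 13.6

13.6


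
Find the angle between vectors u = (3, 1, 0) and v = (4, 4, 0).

u·v = 3·4 + 1·4 + 0·0 = 12 + 4 + 0 = 16
|u| = √(3² + 1² + 0²) = √10 ≈ 3.162
|v| = √(4² + 4² + 0²) = √32 ≈ 5.657
cos θ = (u·v)/(|u||v|) = 16/(3.162·5.657) ≈ 0.8944
θ = arccos(0.8944) ≈ 26.57°

26.57°


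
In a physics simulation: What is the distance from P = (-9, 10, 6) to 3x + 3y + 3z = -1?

distance = |a·x₀ + b·y₀ + c·z₀ - d| / √(a² + b² + c²)
  = |3·(-9) + 3·10 + 3·6 - (-1)| / √(3² + 3² + 3²)
  = |-27 + 30 + 18 + 1| / √(9 + 9 + 9)
  = |22| / √27
  = 22 / 5.196
  ≈ 4.234

4.234


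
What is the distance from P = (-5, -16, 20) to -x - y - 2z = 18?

distance = |a·x₀ + b·y₀ + c·z₀ - d| / √(a² + b² + c²)
  = |(-1)·(-5) + (-1)·(-16) + (-2)·20 - 18| / √((-1)² + (-1)² + (-2)²)
  = |5 + 16 - 40 - 18| / √(1 + 1 + 4)
  = |-37| / √6
  = 37 / 2.449
  ≈ 15.11

15.11


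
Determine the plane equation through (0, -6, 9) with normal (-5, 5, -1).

The plane through P with normal n = (a, b, c) satisfies n·(r - P) = 0,
i.e. ax + by + cz = a·x₀ + b·y₀ + c·z₀.
d = (-5)·0 + 5·(-6) + (-1)·9
  = 0 - 30 - 9
  = -39
Equation: -5x + 5y - z = -39

-5x + 5y - z = -39


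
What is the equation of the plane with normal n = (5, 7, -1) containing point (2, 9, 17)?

The plane through P with normal n = (a, b, c) satisfies n·(r - P) = 0,
i.e. ax + by + cz = a·x₀ + b·y₀ + c·z₀.
d = 5·2 + 7·9 + (-1)·17
  = 10 + 63 - 17
  = 56
Equation: 5x + 7y - z = 56

5x + 7y - z = 56


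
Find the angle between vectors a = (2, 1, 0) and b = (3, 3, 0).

a·b = 2·3 + 1·3 + 0·0 = 6 + 3 + 0 = 9
|a| = √(2² + 1² + 0²) = √5 ≈ 2.236
|b| = √(3² + 3² + 0²) = √18 ≈ 4.243
cos θ = (a·b)/(|a||b|) = 9/(2.236·4.243) ≈ 0.9487
θ = arccos(0.9487) ≈ 18.43°

18.43°


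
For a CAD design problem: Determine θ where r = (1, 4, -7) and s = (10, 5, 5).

r·s = 1·10 + 4·5 + (-7)·5 = 10 + 20 - 35 = -5
|r| = √(1² + 4² + (-7)²) = √66 ≈ 8.124
|s| = √(10² + 5² + 5²) = √150 ≈ 12.25
cos θ = (r·s)/(|r||s|) = -5/(8.124·12.25) ≈ -0.05025
θ = arccos(-0.05025) ≈ 92.88°

92.88°


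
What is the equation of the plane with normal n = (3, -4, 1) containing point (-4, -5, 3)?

The plane through P with normal n = (a, b, c) satisfies n·(r - P) = 0,
i.e. ax + by + cz = a·x₀ + b·y₀ + c·z₀.
d = 3·(-4) + (-4)·(-5) + 1·3
  = -12 + 20 + 3
  = 11
Equation: 3x - 4y + z = 11

3x - 4y + z = 11


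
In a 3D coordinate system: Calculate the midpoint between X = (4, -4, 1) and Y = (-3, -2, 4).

M = ((x₁+x₂)/2, (y₁+y₂)/2, (z₁+z₂)/2)
  = ((4 - 3)/2, (-4 - 2)/2, (1 + 4)/2)
  = (1/2, -6/2, 5/2)
  = (0.5, -3, 2.5)

(0.5, -3, 2.5)


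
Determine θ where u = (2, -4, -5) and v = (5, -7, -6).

u·v = 2·5 + (-4)·(-7) + (-5)·(-6) = 10 + 28 + 30 = 68
|u| = √(2² + (-4)² + (-5)²) = √45 ≈ 6.708
|v| = √(5² + (-7)² + (-6)²) = √110 ≈ 10.49
cos θ = (u·v)/(|u||v|) = 68/(6.708·10.49) ≈ 0.9665
θ = arccos(0.9665) ≈ 14.87°

14.87°


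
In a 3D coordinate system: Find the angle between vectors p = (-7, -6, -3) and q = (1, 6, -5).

p·q = (-7)·1 + (-6)·6 + (-3)·(-5) = -7 - 36 + 15 = -28
|p| = √((-7)² + (-6)² + (-3)²) = √94 ≈ 9.695
|q| = √(1² + 6² + (-5)²) = √62 ≈ 7.874
cos θ = (p·q)/(|p||q|) = -28/(9.695·7.874) ≈ -0.3668
θ = arccos(-0.3668) ≈ 111.5°

111.5°


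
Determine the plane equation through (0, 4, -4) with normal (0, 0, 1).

The plane through P with normal n = (a, b, c) satisfies n·(r - P) = 0,
i.e. ax + by + cz = a·x₀ + b·y₀ + c·z₀.
d = 0·0 + 0·4 + 1·(-4)
  = 0 + 0 - 4
  = -4
Equation: z = -4

z = -4


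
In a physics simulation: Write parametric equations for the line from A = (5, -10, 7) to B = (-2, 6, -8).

Direction vector d = B - A = (-2 - 5, 6 + 10, -8 - 7) = (-7, 16, -15)
Parametric form r = A + t·d:
x = 5 - 7t, y = -10 + 16t, z = 7 - 15t

x = 5 - 7t, y = -10 + 16t, z = 7 - 15t


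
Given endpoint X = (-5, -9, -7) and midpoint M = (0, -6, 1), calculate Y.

Y = 2M - X
  = (2·0 - (-5), 2·(-6) - (-9), 2·1 - (-7))
  = (0 + 5, -12 + 9, 2 + 7)
  = (5, -3, 9)

(5, -3, 9)


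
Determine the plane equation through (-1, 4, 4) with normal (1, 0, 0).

The plane through P with normal n = (a, b, c) satisfies n·(r - P) = 0,
i.e. ax + by + cz = a·x₀ + b·y₀ + c·z₀.
d = 1·(-1) + 0·4 + 0·4
  = -1 + 0 + 0
  = -1
Equation: x = -1

x = -1


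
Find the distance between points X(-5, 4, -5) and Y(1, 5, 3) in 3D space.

d = √[(x₂-x₁)² + (y₂-y₁)² + (z₂-z₁)²]
  = √[6² + 1² + 8²]
  = √[36 + 1 + 64]
  = √101
  ≈ 10.05

10.05


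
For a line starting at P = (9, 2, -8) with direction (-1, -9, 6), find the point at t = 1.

P(t) = P + t·d
  = (9 + (-1)·1, 2 + (-9)·1, -8 + 6·1)
  = (9 - 1, 2 - 9, -8 + 6)
  = (8, -7, -2)

(8, -7, -2)


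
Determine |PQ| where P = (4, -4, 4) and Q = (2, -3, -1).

d = √[(x₂-x₁)² + (y₂-y₁)² + (z₂-z₁)²]
  = √[(-2)² + 1² + (-5)²]
  = √[4 + 1 + 25]
  = √30
  ≈ 5.477

5.477


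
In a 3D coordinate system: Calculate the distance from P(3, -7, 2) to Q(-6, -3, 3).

d = √[(x₂-x₁)² + (y₂-y₁)² + (z₂-z₁)²]
  = √[(-9)² + 4² + 1²]
  = √[81 + 16 + 1]
  = √98
  ≈ 9.899

9.899


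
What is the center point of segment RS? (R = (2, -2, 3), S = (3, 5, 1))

M = ((x₁+x₂)/2, (y₁+y₂)/2, (z₁+z₂)/2)
  = ((2 + 3)/2, (-2 + 5)/2, (3 + 1)/2)
  = (5/2, 3/2, 4/2)
  = (2.5, 1.5, 2)

(2.5, 1.5, 2)


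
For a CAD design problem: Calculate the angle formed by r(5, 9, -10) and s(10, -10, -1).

r·s = 5·10 + 9·(-10) + (-10)·(-1) = 50 - 90 + 10 = -30
|r| = √(5² + 9² + (-10)²) = √206 ≈ 14.35
|s| = √(10² + (-10)² + (-1)²) = √201 ≈ 14.18
cos θ = (r·s)/(|r||s|) = -30/(14.35·14.18) ≈ -0.1474
θ = arccos(-0.1474) ≈ 98.48°

98.48°


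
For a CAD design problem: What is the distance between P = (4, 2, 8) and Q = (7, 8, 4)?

d = √[(x₂-x₁)² + (y₂-y₁)² + (z₂-z₁)²]
  = √[3² + 6² + (-4)²]
  = √[9 + 36 + 16]
  = √61
  ≈ 7.81

7.81


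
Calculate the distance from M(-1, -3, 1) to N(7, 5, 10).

d = √[(x₂-x₁)² + (y₂-y₁)² + (z₂-z₁)²]
  = √[8² + 8² + 9²]
  = √[64 + 64 + 81]
  = √209
  ≈ 14.46

14.46


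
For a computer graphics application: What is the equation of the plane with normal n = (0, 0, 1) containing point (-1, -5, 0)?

The plane through P with normal n = (a, b, c) satisfies n·(r - P) = 0,
i.e. ax + by + cz = a·x₀ + b·y₀ + c·z₀.
d = 0·(-1) + 0·(-5) + 1·0
  = 0 + 0 + 0
  = 0
Equation: z = 0

z = 0


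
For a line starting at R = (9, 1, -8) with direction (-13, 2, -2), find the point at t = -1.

P(t) = R + t·d
  = (9 + (-13)·(-1), 1 + 2·(-1), -8 + (-2)·(-1))
  = (9 + 13, 1 - 2, -8 + 2)
  = (22, -1, -6)

(22, -1, -6)


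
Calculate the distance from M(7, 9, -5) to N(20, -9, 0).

d = √[(x₂-x₁)² + (y₂-y₁)² + (z₂-z₁)²]
  = √[13² + (-18)² + 5²]
  = √[169 + 324 + 25]
  = √518
  ≈ 22.76

22.76


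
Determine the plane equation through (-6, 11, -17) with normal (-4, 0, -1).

The plane through P with normal n = (a, b, c) satisfies n·(r - P) = 0,
i.e. ax + by + cz = a·x₀ + b·y₀ + c·z₀.
d = (-4)·(-6) + 0·11 + (-1)·(-17)
  = 24 + 0 + 17
  = 41
Equation: -4x - z = 41

-4x - z = 41


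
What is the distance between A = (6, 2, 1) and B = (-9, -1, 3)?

d = √[(x₂-x₁)² + (y₂-y₁)² + (z₂-z₁)²]
  = √[(-15)² + (-3)² + 2²]
  = √[225 + 9 + 4]
  = √238
  ≈ 15.43

15.43


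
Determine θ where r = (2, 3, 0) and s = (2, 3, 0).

r·s = 2·2 + 3·3 + 0·0 = 4 + 9 + 0 = 13
|r| = √(2² + 3² + 0²) = √13 ≈ 3.606
|s| = √(2² + 3² + 0²) = √13 ≈ 3.606
cos θ = (r·s)/(|r||s|) = 13/(3.606·3.606) ≈ 1
θ = arccos(1) ≈ 0°

0°


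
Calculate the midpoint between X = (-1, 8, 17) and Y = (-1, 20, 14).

M = ((x₁+x₂)/2, (y₁+y₂)/2, (z₁+z₂)/2)
  = ((-1 - 1)/2, (8 + 20)/2, (17 + 14)/2)
  = (-2/2, 28/2, 31/2)
  = (-1, 14, 15.5)

(-1, 14, 15.5)


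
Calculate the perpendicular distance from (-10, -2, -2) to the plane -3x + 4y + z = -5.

distance = |a·x₀ + b·y₀ + c·z₀ - d| / √(a² + b² + c²)
  = |(-3)·(-10) + 4·(-2) + 1·(-2) - (-5)| / √((-3)² + 4² + 1²)
  = |30 - 8 - 2 + 5| / √(9 + 16 + 1)
  = |25| / √26
  = 25 / 5.099
  ≈ 4.903

4.903


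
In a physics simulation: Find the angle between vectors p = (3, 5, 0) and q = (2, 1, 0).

p·q = 3·2 + 5·1 + 0·0 = 6 + 5 + 0 = 11
|p| = √(3² + 5² + 0²) = √34 ≈ 5.831
|q| = √(2² + 1² + 0²) = √5 ≈ 2.236
cos θ = (p·q)/(|p||q|) = 11/(5.831·2.236) ≈ 0.8437
θ = arccos(0.8437) ≈ 32.47°

32.47°


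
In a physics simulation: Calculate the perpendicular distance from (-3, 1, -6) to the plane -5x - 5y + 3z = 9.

distance = |a·x₀ + b·y₀ + c·z₀ - d| / √(a² + b² + c²)
  = |(-5)·(-3) + (-5)·1 + 3·(-6) - 9| / √((-5)² + (-5)² + 3²)
  = |15 - 5 - 18 - 9| / √(25 + 25 + 9)
  = |-17| / √59
  = 17 / 7.681
  ≈ 2.213

2.213


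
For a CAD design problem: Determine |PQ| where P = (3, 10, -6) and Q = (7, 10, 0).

d = √[(x₂-x₁)² + (y₂-y₁)² + (z₂-z₁)²]
  = √[4² + 0² + 6²]
  = √[16 + 0 + 36]
  = √52
  ≈ 7.211

7.211


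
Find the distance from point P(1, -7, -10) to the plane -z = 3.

distance = |a·x₀ + b·y₀ + c·z₀ - d| / √(a² + b² + c²)
  = |0·1 + 0·(-7) + (-1)·(-10) - 3| / √(0² + 0² + (-1)²)
  = |0 + 0 + 10 - 3| / √(0 + 0 + 1)
  = |7| / √1
  = 7 / 1
  ≈ 7

7


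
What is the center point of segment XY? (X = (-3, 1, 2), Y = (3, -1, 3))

M = ((x₁+x₂)/2, (y₁+y₂)/2, (z₁+z₂)/2)
  = ((-3 + 3)/2, (1 - 1)/2, (2 + 3)/2)
  = (0/2, 0/2, 5/2)
  = (0, 0, 2.5)

(0, 0, 2.5)


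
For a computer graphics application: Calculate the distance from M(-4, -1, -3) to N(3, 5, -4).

d = √[(x₂-x₁)² + (y₂-y₁)² + (z₂-z₁)²]
  = √[7² + 6² + (-1)²]
  = √[49 + 36 + 1]
  = √86
  ≈ 9.274

9.274


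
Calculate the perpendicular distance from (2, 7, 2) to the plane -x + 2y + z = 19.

distance = |a·x₀ + b·y₀ + c·z₀ - d| / √(a² + b² + c²)
  = |(-1)·2 + 2·7 + 1·2 - 19| / √((-1)² + 2² + 1²)
  = |-2 + 14 + 2 - 19| / √(1 + 4 + 1)
  = |-5| / √6
  = 5 / 2.449
  ≈ 2.041

2.041


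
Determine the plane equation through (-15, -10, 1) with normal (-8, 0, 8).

The plane through P with normal n = (a, b, c) satisfies n·(r - P) = 0,
i.e. ax + by + cz = a·x₀ + b·y₀ + c·z₀.
d = (-8)·(-15) + 0·(-10) + 8·1
  = 120 + 0 + 8
  = 128
Equation: -8x + 8z = 128

-8x + 8z = 128


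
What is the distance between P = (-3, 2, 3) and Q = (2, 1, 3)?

d = √[(x₂-x₁)² + (y₂-y₁)² + (z₂-z₁)²]
  = √[5² + (-1)² + 0²]
  = √[25 + 1 + 0]
  = √26
  ≈ 5.099

5.099


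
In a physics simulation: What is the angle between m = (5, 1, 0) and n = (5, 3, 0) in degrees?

m·n = 5·5 + 1·3 + 0·0 = 25 + 3 + 0 = 28
|m| = √(5² + 1² + 0²) = √26 ≈ 5.099
|n| = √(5² + 3² + 0²) = √34 ≈ 5.831
cos θ = (m·n)/(|m||n|) = 28/(5.099·5.831) ≈ 0.9417
θ = arccos(0.9417) ≈ 19.65°

19.65°


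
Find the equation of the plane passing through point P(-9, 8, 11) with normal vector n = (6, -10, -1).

The plane through P with normal n = (a, b, c) satisfies n·(r - P) = 0,
i.e. ax + by + cz = a·x₀ + b·y₀ + c·z₀.
d = 6·(-9) + (-10)·8 + (-1)·11
  = -54 - 80 - 11
  = -145
Equation: 6x - 10y - z = -145

6x - 10y - z = -145


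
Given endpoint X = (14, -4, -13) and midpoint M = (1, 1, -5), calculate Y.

Y = 2M - X
  = (2·1 - 14, 2·1 - (-4), 2·(-5) - (-13))
  = (2 - 14, 2 + 4, -10 + 13)
  = (-12, 6, 3)

(-12, 6, 3)


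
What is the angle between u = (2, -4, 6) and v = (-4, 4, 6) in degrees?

u·v = 2·(-4) + (-4)·4 + 6·6 = -8 - 16 + 36 = 12
|u| = √(2² + (-4)² + 6²) = √56 ≈ 7.483
|v| = √((-4)² + 4² + 6²) = √68 ≈ 8.246
cos θ = (u·v)/(|u||v|) = 12/(7.483·8.246) ≈ 0.1945
θ = arccos(0.1945) ≈ 78.79°

78.79°


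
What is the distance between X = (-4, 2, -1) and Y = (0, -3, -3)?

d = √[(x₂-x₁)² + (y₂-y₁)² + (z₂-z₁)²]
  = √[4² + (-5)² + (-2)²]
  = √[16 + 25 + 4]
  = √45
  ≈ 6.708

6.708


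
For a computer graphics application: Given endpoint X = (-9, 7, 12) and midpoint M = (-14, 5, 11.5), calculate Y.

Y = 2M - X
  = (2·(-14) - (-9), 2·5 - 7, 2·11.5 - 12)
  = (-28 + 9, 10 - 7, 23 - 12)
  = (-19, 3, 11)

(-19, 3, 11)


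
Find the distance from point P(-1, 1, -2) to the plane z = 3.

distance = |a·x₀ + b·y₀ + c·z₀ - d| / √(a² + b² + c²)
  = |0·(-1) + 0·1 + 1·(-2) - 3| / √(0² + 0² + 1²)
  = |0 + 0 - 2 - 3| / √(0 + 0 + 1)
  = |-5| / √1
  = 5 / 1
  ≈ 5

5


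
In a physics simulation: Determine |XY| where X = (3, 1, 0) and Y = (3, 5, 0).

d = √[(x₂-x₁)² + (y₂-y₁)² + (z₂-z₁)²]
  = √[0² + 4² + 0²]
  = √[0 + 16 + 0]
  = √16
  ≈ 4

4


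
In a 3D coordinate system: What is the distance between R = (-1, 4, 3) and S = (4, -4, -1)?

d = √[(x₂-x₁)² + (y₂-y₁)² + (z₂-z₁)²]
  = √[5² + (-8)² + (-4)²]
  = √[25 + 64 + 16]
  = √105
  ≈ 10.25

10.25


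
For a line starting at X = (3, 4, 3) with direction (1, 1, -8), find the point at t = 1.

P(t) = X + t·d
  = (3 + 1·1, 4 + 1·1, 3 + (-8)·1)
  = (3 + 1, 4 + 1, 3 - 8)
  = (4, 5, -5)

(4, 5, -5)


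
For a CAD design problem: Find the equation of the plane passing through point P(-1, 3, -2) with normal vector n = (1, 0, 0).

The plane through P with normal n = (a, b, c) satisfies n·(r - P) = 0,
i.e. ax + by + cz = a·x₀ + b·y₀ + c·z₀.
d = 1·(-1) + 0·3 + 0·(-2)
  = -1 + 0 + 0
  = -1
Equation: x = -1

x = -1


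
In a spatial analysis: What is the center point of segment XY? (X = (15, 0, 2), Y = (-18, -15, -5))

M = ((x₁+x₂)/2, (y₁+y₂)/2, (z₁+z₂)/2)
  = ((15 - 18)/2, (0 - 15)/2, (2 - 5)/2)
  = (-3/2, -15/2, -3/2)
  = (-1.5, -7.5, -1.5)

(-1.5, -7.5, -1.5)


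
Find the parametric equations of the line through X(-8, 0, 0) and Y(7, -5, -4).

Direction vector d = Y - X = (7 + 8, -5 + 0, -4 + 0) = (15, -5, -4)
Parametric form r = X + t·d:
x = -8 + 15t, y = 0 - 5t, z = 0 - 4t

x = -8 + 15t, y = 0 - 5t, z = 0 - 4t


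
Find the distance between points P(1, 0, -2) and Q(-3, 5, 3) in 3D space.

d = √[(x₂-x₁)² + (y₂-y₁)² + (z₂-z₁)²]
  = √[(-4)² + 5² + 5²]
  = √[16 + 25 + 25]
  = √66
  ≈ 8.124

8.124


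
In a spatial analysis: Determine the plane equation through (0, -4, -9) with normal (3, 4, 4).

The plane through P with normal n = (a, b, c) satisfies n·(r - P) = 0,
i.e. ax + by + cz = a·x₀ + b·y₀ + c·z₀.
d = 3·0 + 4·(-4) + 4·(-9)
  = 0 - 16 - 36
  = -52
Equation: 3x + 4y + 4z = -52

3x + 4y + 4z = -52


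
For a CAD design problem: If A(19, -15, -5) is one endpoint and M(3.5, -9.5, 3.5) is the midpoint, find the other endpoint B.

B = 2M - A
  = (2·3.5 - 19, 2·(-9.5) - (-15), 2·3.5 - (-5))
  = (7 - 19, -19 + 15, 7 + 5)
  = (-12, -4, 12)

(-12, -4, 12)


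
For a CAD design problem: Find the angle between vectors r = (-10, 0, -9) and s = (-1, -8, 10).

r·s = (-10)·(-1) + 0·(-8) + (-9)·10 = 10 + 0 - 90 = -80
|r| = √((-10)² + 0² + (-9)²) = √181 ≈ 13.45
|s| = √((-1)² + (-8)² + 10²) = √165 ≈ 12.85
cos θ = (r·s)/(|r||s|) = -80/(13.45·12.85) ≈ -0.4629
θ = arccos(-0.4629) ≈ 117.6°

117.6°


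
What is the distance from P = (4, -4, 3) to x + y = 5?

distance = |a·x₀ + b·y₀ + c·z₀ - d| / √(a² + b² + c²)
  = |1·4 + 1·(-4) + 0·3 - 5| / √(1² + 1² + 0²)
  = |4 - 4 + 0 - 5| / √(1 + 1 + 0)
  = |-5| / √2
  = 5 / 1.414
  ≈ 3.536

3.536


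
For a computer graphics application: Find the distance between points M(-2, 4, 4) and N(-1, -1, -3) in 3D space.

d = √[(x₂-x₁)² + (y₂-y₁)² + (z₂-z₁)²]
  = √[1² + (-5)² + (-7)²]
  = √[1 + 25 + 49]
  = √75
  ≈ 8.66

8.66


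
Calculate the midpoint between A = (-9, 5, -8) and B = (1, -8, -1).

M = ((x₁+x₂)/2, (y₁+y₂)/2, (z₁+z₂)/2)
  = ((-9 + 1)/2, (5 - 8)/2, (-8 - 1)/2)
  = (-8/2, -3/2, -9/2)
  = (-4, -1.5, -4.5)

(-4, -1.5, -4.5)


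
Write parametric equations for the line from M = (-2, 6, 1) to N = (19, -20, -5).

Direction vector d = N - M = (19 + 2, -20 - 6, -5 - 1) = (21, -26, -6)
Parametric form r = M + t·d:
x = -2 + 21t, y = 6 - 26t, z = 1 - 6t

x = -2 + 21t, y = 6 - 26t, z = 1 - 6t


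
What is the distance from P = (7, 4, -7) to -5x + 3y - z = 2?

distance = |a·x₀ + b·y₀ + c·z₀ - d| / √(a² + b² + c²)
  = |(-5)·7 + 3·4 + (-1)·(-7) - 2| / √((-5)² + 3² + (-1)²)
  = |-35 + 12 + 7 - 2| / √(25 + 9 + 1)
  = |-18| / √35
  = 18 / 5.916
  ≈ 3.043

3.043


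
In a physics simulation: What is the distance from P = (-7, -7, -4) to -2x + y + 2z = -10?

distance = |a·x₀ + b·y₀ + c·z₀ - d| / √(a² + b² + c²)
  = |(-2)·(-7) + 1·(-7) + 2·(-4) - (-10)| / √((-2)² + 1² + 2²)
  = |14 - 7 - 8 + 10| / √(4 + 1 + 4)
  = |9| / √9
  = 9 / 3
  ≈ 3

3


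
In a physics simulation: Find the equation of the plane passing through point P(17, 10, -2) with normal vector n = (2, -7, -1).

The plane through P with normal n = (a, b, c) satisfies n·(r - P) = 0,
i.e. ax + by + cz = a·x₀ + b·y₀ + c·z₀.
d = 2·17 + (-7)·10 + (-1)·(-2)
  = 34 - 70 + 2
  = -34
Equation: 2x - 7y - z = -34

2x - 7y - z = -34


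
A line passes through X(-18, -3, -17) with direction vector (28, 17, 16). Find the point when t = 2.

P(t) = X + t·d
  = (-18 + 28·2, -3 + 17·2, -17 + 16·2)
  = (-18 + 56, -3 + 34, -17 + 32)
  = (38, 31, 15)

(38, 31, 15)


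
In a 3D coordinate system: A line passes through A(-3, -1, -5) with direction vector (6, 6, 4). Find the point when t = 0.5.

P(t) = A + t·d
  = (-3 + 6·0.5, -1 + 6·0.5, -5 + 4·0.5)
  = (-3 + 3, -1 + 3, -5 + 2)
  = (0, 2, -3)

(0, 2, -3)


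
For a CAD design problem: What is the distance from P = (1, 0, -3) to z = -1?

distance = |a·x₀ + b·y₀ + c·z₀ - d| / √(a² + b² + c²)
  = |0·1 + 0·0 + 1·(-3) - (-1)| / √(0² + 0² + 1²)
  = |0 + 0 - 3 + 1| / √(0 + 0 + 1)
  = |-2| / √1
  = 2 / 1
  ≈ 2

2


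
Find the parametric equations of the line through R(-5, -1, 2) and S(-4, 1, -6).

Direction vector d = S - R = (-4 + 5, 1 + 1, -6 - 2) = (1, 2, -8)
Parametric form r = R + t·d:
x = -5 + t, y = -1 + 2t, z = 2 - 8t

x = -5 + t, y = -1 + 2t, z = 2 - 8t


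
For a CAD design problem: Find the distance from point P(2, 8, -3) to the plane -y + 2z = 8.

distance = |a·x₀ + b·y₀ + c·z₀ - d| / √(a² + b² + c²)
  = |0·2 + (-1)·8 + 2·(-3) - 8| / √(0² + (-1)² + 2²)
  = |0 - 8 - 6 - 8| / √(0 + 1 + 4)
  = |-22| / √5
  = 22 / 2.236
  ≈ 9.839

9.839


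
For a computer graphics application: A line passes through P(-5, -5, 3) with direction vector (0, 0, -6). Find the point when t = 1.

P(t) = P + t·d
  = (-5 + 0·1, -5 + 0·1, 3 + (-6)·1)
  = (-5 + 0, -5 + 0, 3 - 6)
  = (-5, -5, -3)

(-5, -5, -3)


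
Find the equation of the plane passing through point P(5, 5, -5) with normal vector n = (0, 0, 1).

The plane through P with normal n = (a, b, c) satisfies n·(r - P) = 0,
i.e. ax + by + cz = a·x₀ + b·y₀ + c·z₀.
d = 0·5 + 0·5 + 1·(-5)
  = 0 + 0 - 5
  = -5
Equation: z = -5

z = -5


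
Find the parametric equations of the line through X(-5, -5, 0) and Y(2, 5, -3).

Direction vector d = Y - X = (2 + 5, 5 + 5, -3 + 0) = (7, 10, -3)
Parametric form r = X + t·d:
x = -5 + 7t, y = -5 + 10t, z = 0 - 3t

x = -5 + 7t, y = -5 + 10t, z = 0 - 3t


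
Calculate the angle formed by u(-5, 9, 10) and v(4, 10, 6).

u·v = (-5)·4 + 9·10 + 10·6 = -20 + 90 + 60 = 130
|u| = √((-5)² + 9² + 10²) = √206 ≈ 14.35
|v| = √(4² + 10² + 6²) = √152 ≈ 12.33
cos θ = (u·v)/(|u||v|) = 130/(14.35·12.33) ≈ 0.7347
θ = arccos(0.7347) ≈ 42.72°

42.72°


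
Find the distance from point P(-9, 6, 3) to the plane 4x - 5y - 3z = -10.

distance = |a·x₀ + b·y₀ + c·z₀ - d| / √(a² + b² + c²)
  = |4·(-9) + (-5)·6 + (-3)·3 - (-10)| / √(4² + (-5)² + (-3)²)
  = |-36 - 30 - 9 + 10| / √(16 + 25 + 9)
  = |-65| / √50
  = 65 / 7.071
  ≈ 9.192

9.192
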